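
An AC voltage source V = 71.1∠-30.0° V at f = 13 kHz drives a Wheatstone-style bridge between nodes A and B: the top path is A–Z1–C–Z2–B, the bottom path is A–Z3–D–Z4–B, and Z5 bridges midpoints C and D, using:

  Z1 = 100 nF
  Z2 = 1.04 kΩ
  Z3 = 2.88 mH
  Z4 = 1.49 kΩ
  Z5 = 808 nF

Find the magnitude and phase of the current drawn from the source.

Step 1 — Angular frequency: ω = 2π·f = 2π·1.3e+04 = 8.168e+04 rad/s.
Step 2 — Component impedances:
  Z1: Z = 1/(jωC) = -j/(ω·C) = 0 - j122.4 Ω
  Z2: Z = R = 1040 Ω
  Z3: Z = jωL = j·8.168e+04·0.00288 = 0 + j235.2 Ω
  Z4: Z = R = 1490 Ω
  Z5: Z = 1/(jωC) = -j/(ω·C) = 0 - j15.15 Ω
Step 3 — Bridge requires nodal analysis (the Z5 bridge couples midpoints C and D, so the two paths cannot be reduced to a simple series/parallel combination). Setting node B to ground and injecting 1 A at node A, the 3-node admittance system at A, C, D solves to V_A = Z_AB = 612.8 - j294.5 Ω = 679.8∠-25.7° Ω.
Step 4 — Source phasor: V = 71.1∠-30.0° V = 61.57 - j35.55 V.
Step 5 — Ohm's law: I = V / Z_total = (61.57 - j35.55) / (612.8 - j294.5) = 0.1043 - j0.007902 A.
Step 6 — Convert to polar: |I| = 0.1046 A, ∠I = -4.3°.

I = 0.1046∠-4.3° A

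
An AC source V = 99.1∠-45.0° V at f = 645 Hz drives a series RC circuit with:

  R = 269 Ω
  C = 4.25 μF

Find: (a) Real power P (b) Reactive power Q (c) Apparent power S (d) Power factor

Step 1 — Angular frequency: ω = 2π·f = 2π·645 = 4053 rad/s.
Step 2 — Component impedances:
  R: Z = R = 269 Ω
  C: Z = 1/(jωC) = -j/(ω·C) = 0 - j58.06 Ω
Step 3 — Series combination: Z_total = R + C = 269 - j58.06 Ω = 275.2∠-12.2° Ω.
Step 4 — Source phasor: V = 99.1∠-45.0° V = 70.07 - j70.07 V.
Step 5 — Current: I = V / Z = 0.3026 - j0.1952 A = 0.3601∠-32.8° A.
Step 6 — Complex power: S = V·I* = 34.88 - j7.529 VA.
Step 7 — Real power: P = Re(S) = 34.88 W.
Step 8 — Reactive power: Q = Im(S) = -7.529 VAR.
Step 9 — Apparent power: |S| = 35.69 VA.
Step 10 — Power factor: PF = P/|S| = 0.9775 (leading).

(a) P = 34.88 W  (b) Q = -7.529 VAR  (c) S = 35.69 VA  (d) PF = 0.9775 (leading)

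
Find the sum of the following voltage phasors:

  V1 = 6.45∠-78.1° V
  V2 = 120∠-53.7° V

Step 1 — Convert each phasor to rectangular form:
  V1 = 6.45·(cos(-78.1°) + j·sin(-78.1°)) = 1.33 - j6.311 V
  V2 = 120·(cos(-53.7°) + j·sin(-53.7°)) = 71.04 - j96.71 V
Step 2 — Sum components: V_total = 72.37 - j103 V.
Step 3 — Convert to polar: |V_total| = 125.9 V, ∠V_total = -54.9°.

V_total = 125.9∠-54.9° V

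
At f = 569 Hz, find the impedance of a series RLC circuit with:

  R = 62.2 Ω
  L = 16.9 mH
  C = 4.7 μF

Step 1 — Angular frequency: ω = 2π·f = 2π·569 = 3575 rad/s.
Step 2 — Component impedances:
  R: Z = R = 62.2 Ω
  L: Z = jωL = j·3575·0.0169 = 0 + j60.42 Ω
  C: Z = 1/(jωC) = -j/(ω·C) = 0 - j59.51 Ω
Step 3 — Series combination: Z_total = R + L + C = 62.2 + j0.907 Ω = 62.21∠0.8° Ω.

Z = 62.2 + j0.907 Ω = 62.21∠0.8° Ω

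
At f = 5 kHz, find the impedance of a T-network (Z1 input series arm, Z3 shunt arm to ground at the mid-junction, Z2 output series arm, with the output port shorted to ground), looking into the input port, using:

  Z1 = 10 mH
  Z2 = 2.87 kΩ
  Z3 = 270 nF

Step 1 — Angular frequency: ω = 2π·f = 2π·5000 = 3.142e+04 rad/s.
Step 2 — Component impedances:
  Z1: Z = jωL = j·3.142e+04·0.01 = 0 + j314.2 Ω
  Z2: Z = R = 2870 Ω
  Z3: Z = 1/(jωC) = -j/(ω·C) = 0 - j117.9 Ω
Step 3 — With the output port shorted to ground, the output series arm Z2 runs from the junction to ground; the shunt arm Z3 also runs from the junction to ground. They appear in parallel: Z3 || Z2 = 4.835 - j117.7 Ω.
Step 4 — Series with input arm Z1: Z_in = Z1 + (Z3 || Z2) = 4.835 + j196.5 Ω = 196.5∠88.6° Ω.

Z = 4.835 + j196.5 Ω = 196.5∠88.6° Ω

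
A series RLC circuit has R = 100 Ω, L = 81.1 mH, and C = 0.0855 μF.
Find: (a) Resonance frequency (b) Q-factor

Step 1 — Resonance condition Im(Z)=0 gives ω₀ = 1/√(LC).
Step 2 — ω₀ = 1/√(0.0811·8.55e-08) = 1.201e+04 rad/s.
Step 3 — f₀ = ω₀/(2π) = 1911 Hz.
Step 4 — Series Q: Q = ω₀L/R = 1.201e+04·0.0811/100 = 9.739.

(a) f₀ = 1911 Hz  (b) Q = 9.739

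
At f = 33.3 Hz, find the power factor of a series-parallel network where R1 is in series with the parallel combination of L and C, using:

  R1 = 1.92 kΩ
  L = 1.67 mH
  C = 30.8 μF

Step 1 — Angular frequency: ω = 2π·f = 2π·33.3 = 209.2 rad/s.
Step 2 — Component impedances:
  R1: Z = R = 1920 Ω
  L: Z = jωL = j·209.2·0.00167 = 0 + j0.3494 Ω
  C: Z = 1/(jωC) = -j/(ω·C) = 0 - j155.2 Ω
Step 3 — Parallel branch: L || C = 1/(1/L + 1/C) = 0 + j0.3502 Ω.
Step 4 — Series with R1: Z_total = R1 + (L || C) = 1920 + j0.3502 Ω = 1920∠0.0° Ω.
Step 5 — Power factor: PF = cos(φ) = Re(Z)/|Z| = 1920/1920 = 1.
Step 6 — Type: Im(Z) = 0.3502 ⇒ lagging (phase φ = 0.0°).

PF = 1 (lagging, φ = 0.0°)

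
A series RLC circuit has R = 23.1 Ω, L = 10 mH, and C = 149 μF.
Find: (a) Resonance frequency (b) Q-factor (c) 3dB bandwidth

Step 1 — Resonance: ω₀ = 1/√(LC) = 1/√(0.01·0.000149) = 819.2 rad/s.
Step 2 — f₀ = ω₀/(2π) = 130.4 Hz.
Step 3 — Series Q: Q = ω₀L/R = 819.2·0.01/23.1 = 0.3546.
Step 4 — Bandwidth: Δω = ω₀/Q = 2310 rad/s; BW = Δω/(2π) = 367.6 Hz.

(a) f₀ = 130.4 Hz  (b) Q = 0.3546  (c) BW = 367.6 Hz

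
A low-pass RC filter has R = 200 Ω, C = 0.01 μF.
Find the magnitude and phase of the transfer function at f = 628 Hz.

Step 1 — Angular frequency: ω = 2π·628 = 3946 rad/s.
Step 2 — Transfer function: H(jω) = 1/(1 + jωRC).
Step 3 — Denominator: 1 + jωRC = 1 + j·3946·200·1e-08 = 1 + j0.007892.
Step 4 — H = 0.9999 - j0.007891.
Step 5 — Magnitude: |H| = 1 (-0.0 dB); phase: φ = -0.5°.

|H| = 1 (-0.0 dB), φ = -0.5°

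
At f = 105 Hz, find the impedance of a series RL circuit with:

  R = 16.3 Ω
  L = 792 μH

Step 1 — Angular frequency: ω = 2π·f = 2π·105 = 659.7 rad/s.
Step 2 — Component impedances:
  R: Z = R = 16.3 Ω
  L: Z = jωL = j·659.7·0.000792 = 0 + j0.5225 Ω
Step 3 — Series combination: Z_total = R + L = 16.3 + j0.5225 Ω = 16.31∠1.8° Ω.

Z = 16.3 + j0.5225 Ω = 16.31∠1.8° Ω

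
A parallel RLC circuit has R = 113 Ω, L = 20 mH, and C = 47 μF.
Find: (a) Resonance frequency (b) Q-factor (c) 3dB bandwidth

Step 1 — Resonance: ω₀ = 1/√(LC) = 1/√(0.02·4.7e-05) = 1031 rad/s.
Step 2 — f₀ = ω₀/(2π) = 164.2 Hz.
Step 3 — Parallel Q: Q = R/(ω₀L) = 113/(1031·0.02) = 5.478.
Step 4 — Bandwidth: Δω = ω₀/Q = 188.3 rad/s; BW = Δω/(2π) = 29.97 Hz.

(a) f₀ = 164.2 Hz  (b) Q = 5.478  (c) BW = 29.97 Hz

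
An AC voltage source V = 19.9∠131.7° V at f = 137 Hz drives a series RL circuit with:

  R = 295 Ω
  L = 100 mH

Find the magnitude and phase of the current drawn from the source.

Step 1 — Angular frequency: ω = 2π·f = 2π·137 = 860.8 rad/s.
Step 2 — Component impedances:
  R: Z = R = 295 Ω
  L: Z = jωL = j·860.8·0.1 = 0 + j86.08 Ω
Step 3 — Series combination: Z_total = R + L = 295 + j86.08 Ω = 307.3∠16.3° Ω.
Step 4 — Source phasor: V = 19.9∠131.7° V = -13.24 + j14.86 V.
Step 5 — Ohm's law: I = V / Z_total = (-13.24 + j14.86) / (295 + j86.08) = -0.02781 + j0.05848 A.
Step 6 — Convert to polar: |I| = 0.06476 A, ∠I = 115.4°.

I = 0.06476∠115.4° A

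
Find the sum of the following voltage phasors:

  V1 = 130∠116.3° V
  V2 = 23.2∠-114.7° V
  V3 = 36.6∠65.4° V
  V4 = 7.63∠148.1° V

Step 1 — Convert each phasor to rectangular form:
  V1 = 130·(cos(116.3°) + j·sin(116.3°)) = -57.6 + j116.5 V
  V2 = 23.2·(cos(-114.7°) + j·sin(-114.7°)) = -9.695 - j21.08 V
  V3 = 36.6·(cos(65.4°) + j·sin(65.4°)) = 15.24 + j33.28 V
  V4 = 7.63·(cos(148.1°) + j·sin(148.1°)) = -6.478 + j4.032 V
Step 2 — Sum components: V_total = -58.54 + j132.8 V.
Step 3 — Convert to polar: |V_total| = 145.1 V, ∠V_total = 113.8°.

V_total = 145.1∠113.8° V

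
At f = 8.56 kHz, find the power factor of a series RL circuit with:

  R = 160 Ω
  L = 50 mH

Step 1 — Angular frequency: ω = 2π·f = 2π·8560 = 5.378e+04 rad/s.
Step 2 — Component impedances:
  R: Z = R = 160 Ω
  L: Z = jωL = j·5.378e+04·0.05 = 0 + j2689 Ω
Step 3 — Series combination: Z_total = R + L = 160 + j2689 Ω = 2694∠86.6° Ω.
Step 4 — Power factor: PF = cos(φ) = Re(Z)/|Z| = 160/2694 = 0.05939.
Step 5 — Type: Im(Z) = 2689 ⇒ lagging (phase φ = 86.6°).

PF = 0.05939 (lagging, φ = 86.6°)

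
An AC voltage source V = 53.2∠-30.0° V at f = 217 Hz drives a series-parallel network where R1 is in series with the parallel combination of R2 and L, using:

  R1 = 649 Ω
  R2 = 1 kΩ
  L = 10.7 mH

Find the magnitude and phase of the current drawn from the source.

Step 1 — Angular frequency: ω = 2π·f = 2π·217 = 1363 rad/s.
Step 2 — Component impedances:
  R1: Z = R = 649 Ω
  R2: Z = R = 1000 Ω
  L: Z = jωL = j·1363·0.0107 = 0 + j14.59 Ω
Step 3 — Parallel branch: R2 || L = 1/(1/R2 + 1/L) = 0.2128 + j14.59 Ω.
Step 4 — Series with R1: Z_total = R1 + (R2 || L) = 649.2 + j14.59 Ω = 649.4∠1.3° Ω.
Step 5 — Source phasor: V = 53.2∠-30.0° V = 46.07 - j26.6 V.
Step 6 — Ohm's law: I = V / Z_total = (46.07 - j26.6) / (649.2 + j14.59) = 0.07001 - j0.04255 A.
Step 7 — Convert to polar: |I| = 0.08192 A, ∠I = -31.3°.

I = 0.08192∠-31.3° A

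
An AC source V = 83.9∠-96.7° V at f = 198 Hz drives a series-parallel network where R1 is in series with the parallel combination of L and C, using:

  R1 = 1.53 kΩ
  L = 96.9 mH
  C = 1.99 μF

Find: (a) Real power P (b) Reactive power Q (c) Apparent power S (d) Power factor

Step 1 — Angular frequency: ω = 2π·f = 2π·198 = 1244 rad/s.
Step 2 — Component impedances:
  R1: Z = R = 1530 Ω
  L: Z = jωL = j·1244·0.0969 = 0 + j120.6 Ω
  C: Z = 1/(jωC) = -j/(ω·C) = 0 - j403.9 Ω
Step 3 — Parallel branch: L || C = 1/(1/L + 1/C) = 0 + j171.8 Ω.
Step 4 — Series with R1: Z_total = R1 + (L || C) = 1530 + j171.8 Ω = 1540∠6.4° Ω.
Step 5 — Source phasor: V = 83.9∠-96.7° V = -9.789 - j83.33 V.
Step 6 — Current: I = V / Z = -0.01236 - j0.05307 A = 0.05449∠-103.1° A.
Step 7 — Complex power: S = V·I* = 4.543 + j0.5103 VA.
Step 8 — Real power: P = Re(S) = 4.543 W.
Step 9 — Reactive power: Q = Im(S) = 0.5103 VAR.
Step 10 — Apparent power: |S| = 4.572 VA.
Step 11 — Power factor: PF = P/|S| = 0.9938 (lagging).

(a) P = 4.543 W  (b) Q = 0.5103 VAR  (c) S = 4.572 VA  (d) PF = 0.9938 (lagging)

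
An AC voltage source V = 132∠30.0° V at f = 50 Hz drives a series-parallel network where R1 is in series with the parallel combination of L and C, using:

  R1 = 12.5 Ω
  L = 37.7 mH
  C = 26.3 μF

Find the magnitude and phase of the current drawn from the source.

Step 1 — Angular frequency: ω = 2π·f = 2π·50 = 314.2 rad/s.
Step 2 — Component impedances:
  R1: Z = R = 12.5 Ω
  L: Z = jωL = j·314.2·0.0377 = 0 + j11.84 Ω
  C: Z = 1/(jωC) = -j/(ω·C) = 0 - j121 Ω
Step 3 — Parallel branch: L || C = 1/(1/L + 1/C) = 0 + j13.13 Ω.
Step 4 — Series with R1: Z_total = R1 + (L || C) = 12.5 + j13.13 Ω = 18.13∠46.4° Ω.
Step 5 — Source phasor: V = 132∠30.0° V = 114.3 + j66 V.
Step 6 — Ohm's law: I = V / Z_total = (114.3 + j66) / (12.5 + j13.13) = 6.985 - j2.057 A.
Step 7 — Convert to polar: |I| = 7.282 A, ∠I = -16.4°.

I = 7.282∠-16.4° A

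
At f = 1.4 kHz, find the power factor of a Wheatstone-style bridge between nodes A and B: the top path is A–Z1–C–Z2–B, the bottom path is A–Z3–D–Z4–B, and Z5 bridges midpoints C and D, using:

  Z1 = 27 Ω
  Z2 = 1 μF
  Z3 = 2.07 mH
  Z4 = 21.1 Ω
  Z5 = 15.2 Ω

Step 1 — Angular frequency: ω = 2π·f = 2π·1400 = 8796 rad/s.
Step 2 — Component impedances:
  Z1: Z = R = 27 Ω
  Z2: Z = 1/(jωC) = -j/(ω·C) = 0 - j113.7 Ω
  Z3: Z = jωL = j·8796·0.00207 = 0 + j18.21 Ω
  Z4: Z = R = 21.1 Ω
  Z5: Z = R = 15.2 Ω
Step 3 — Bridge requires nodal analysis (the Z5 bridge couples midpoints C and D, so the two paths cannot be reduced to a simple series/parallel combination). Setting node B to ground and injecting 1 A at node A, the 3-node admittance system at A, C, D solves to V_A = Z_AB = 28.65 + j10.42 Ω = 30.49∠20.0° Ω.
Step 4 — Power factor: PF = cos(φ) = Re(Z)/|Z| = 28.65/30.49 = 0.9397.
Step 5 — Type: Im(Z) = 10.42 ⇒ lagging (phase φ = 20.0°).

PF = 0.9397 (lagging, φ = 20.0°)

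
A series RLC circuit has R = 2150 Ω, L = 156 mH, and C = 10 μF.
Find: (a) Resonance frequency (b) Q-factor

Step 1 — Resonance condition Im(Z)=0 gives ω₀ = 1/√(LC).
Step 2 — ω₀ = 1/√(0.156·1e-05) = 800.6 rad/s.
Step 3 — f₀ = ω₀/(2π) = 127.4 Hz.
Step 4 — Series Q: Q = ω₀L/R = 800.6·0.156/2150 = 0.05809.

(a) f₀ = 127.4 Hz  (b) Q = 0.05809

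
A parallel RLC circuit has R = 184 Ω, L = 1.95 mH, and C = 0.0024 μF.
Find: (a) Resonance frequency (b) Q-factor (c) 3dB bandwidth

Step 1 — Resonance: ω₀ = 1/√(LC) = 1/√(0.00195·2.4e-09) = 4.623e+05 rad/s.
Step 2 — f₀ = ω₀/(2π) = 7.357e+04 Hz.
Step 3 — Parallel Q: Q = R/(ω₀L) = 184/(4.623e+05·0.00195) = 0.2041.
Step 4 — Bandwidth: Δω = ω₀/Q = 2.264e+06 rad/s; BW = Δω/(2π) = 3.604e+05 Hz.

(a) f₀ = 7.357e+04 Hz  (b) Q = 0.2041  (c) BW = 3.604e+05 Hz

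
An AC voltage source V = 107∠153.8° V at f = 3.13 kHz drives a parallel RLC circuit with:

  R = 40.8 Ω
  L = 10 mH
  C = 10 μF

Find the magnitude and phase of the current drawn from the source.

Step 1 — Angular frequency: ω = 2π·f = 2π·3130 = 1.967e+04 rad/s.
Step 2 — Component impedances:
  R: Z = R = 40.8 Ω
  L: Z = jωL = j·1.967e+04·0.01 = 0 + j196.7 Ω
  C: Z = 1/(jωC) = -j/(ω·C) = 0 - j5.085 Ω
Step 3 — Parallel combination: 1/Z_total = 1/R + 1/L + 1/C; Z_total = 0.657 - j5.136 Ω = 5.178∠-82.7° Ω.
Step 4 — Source phasor: V = 107∠153.8° V = -96.01 + j47.24 V.
Step 5 — Ohm's law: I = V / Z_total = (-96.01 + j47.24) / (0.657 - j5.136) = -11.4 - j17.23 A.
Step 6 — Convert to polar: |I| = 20.67 A, ∠I = -123.5°.

I = 20.67∠-123.5° A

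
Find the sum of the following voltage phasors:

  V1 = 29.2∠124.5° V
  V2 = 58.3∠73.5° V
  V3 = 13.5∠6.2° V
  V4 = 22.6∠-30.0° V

Step 1 — Convert each phasor to rectangular form:
  V1 = 29.2·(cos(124.5°) + j·sin(124.5°)) = -16.54 + j24.06 V
  V2 = 58.3·(cos(73.5°) + j·sin(73.5°)) = 16.56 + j55.9 V
  V3 = 13.5·(cos(6.2°) + j·sin(6.2°)) = 13.42 + j1.458 V
  V4 = 22.6·(cos(-30.0°) + j·sin(-30.0°)) = 19.57 - j11.3 V
Step 2 — Sum components: V_total = 33.01 + j70.12 V.
Step 3 — Convert to polar: |V_total| = 77.5 V, ∠V_total = 64.8°.

V_total = 77.5∠64.8° V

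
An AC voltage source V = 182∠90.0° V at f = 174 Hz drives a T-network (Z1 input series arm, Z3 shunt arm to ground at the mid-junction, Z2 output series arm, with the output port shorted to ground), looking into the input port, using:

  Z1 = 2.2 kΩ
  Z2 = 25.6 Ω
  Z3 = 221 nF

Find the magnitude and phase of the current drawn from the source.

Step 1 — Angular frequency: ω = 2π·f = 2π·174 = 1093 rad/s.
Step 2 — Component impedances:
  Z1: Z = R = 2200 Ω
  Z2: Z = R = 25.6 Ω
  Z3: Z = 1/(jωC) = -j/(ω·C) = 0 - j4139 Ω
Step 3 — With the output port shorted to ground, the output series arm Z2 runs from the junction to ground; the shunt arm Z3 also runs from the junction to ground. They appear in parallel: Z3 || Z2 = 25.6 - j0.1583 Ω.
Step 4 — Series with input arm Z1: Z_in = Z1 + (Z3 || Z2) = 2226 - j0.1583 Ω = 2226∠-0.0° Ω.
Step 5 — Source phasor: V = 182∠90.0° V = 0 + j182 V.
Step 6 — Ohm's law: I = V / Z_total = (0 + j182) / (2226 - j0.1583) = -5.818e-06 + j0.08178 A.
Step 7 — Convert to polar: |I| = 0.08178 A, ∠I = 90.0°.

I = 0.08178∠90.0° A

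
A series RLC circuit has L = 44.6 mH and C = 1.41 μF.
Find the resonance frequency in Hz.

Step 1 — Resonance condition Im(Z)=0 gives ω₀ = 1/√(LC).
Step 2 — ω₀ = 1/√(0.0446·1.41e-06) = 3988 rad/s.
Step 3 — f₀ = ω₀/(2π) = 634.7 Hz.

f₀ = 634.7 Hz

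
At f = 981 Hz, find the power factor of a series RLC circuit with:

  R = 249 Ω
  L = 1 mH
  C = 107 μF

Step 1 — Angular frequency: ω = 2π·f = 2π·981 = 6164 rad/s.
Step 2 — Component impedances:
  R: Z = R = 249 Ω
  L: Z = jωL = j·6164·0.001 = 0 + j6.164 Ω
  C: Z = 1/(jωC) = -j/(ω·C) = 0 - j1.516 Ω
Step 3 — Series combination: Z_total = R + L + C = 249 + j4.648 Ω = 249∠1.1° Ω.
Step 4 — Power factor: PF = cos(φ) = Re(Z)/|Z| = 249/249.04 = 0.9998.
Step 5 — Type: Im(Z) = 4.648 ⇒ lagging (phase φ = 1.1°).

PF = 0.9998 (lagging, φ = 1.1°)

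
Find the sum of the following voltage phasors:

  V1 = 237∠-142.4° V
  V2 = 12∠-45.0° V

Step 1 — Convert each phasor to rectangular form:
  V1 = 237·(cos(-142.4°) + j·sin(-142.4°)) = -187.8 - j144.6 V
  V2 = 12·(cos(-45.0°) + j·sin(-45.0°)) = 8.485 - j8.485 V
Step 2 — Sum components: V_total = -179.3 - j153.1 V.
Step 3 — Convert to polar: |V_total| = 235.8 V, ∠V_total = -139.5°.

V_total = 235.8∠-139.5° V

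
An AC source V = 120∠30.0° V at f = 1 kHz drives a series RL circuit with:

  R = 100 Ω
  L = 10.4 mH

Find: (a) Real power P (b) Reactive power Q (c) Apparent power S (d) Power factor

Step 1 — Angular frequency: ω = 2π·f = 2π·1000 = 6283 rad/s.
Step 2 — Component impedances:
  R: Z = R = 100 Ω
  L: Z = jωL = j·6283·0.0104 = 0 + j65.35 Ω
Step 3 — Series combination: Z_total = R + L = 100 + j65.35 Ω = 119.5∠33.2° Ω.
Step 4 — Source phasor: V = 120∠30.0° V = 103.9 + j60 V.
Step 5 — Current: I = V / Z = 1.003 - j0.05542 A = 1.005∠-3.2° A.
Step 6 — Complex power: S = V·I* = 100.9 + j65.94 VA.
Step 7 — Real power: P = Re(S) = 100.9 W.
Step 8 — Reactive power: Q = Im(S) = 65.94 VAR.
Step 9 — Apparent power: |S| = 120.5 VA.
Step 10 — Power factor: PF = P/|S| = 0.8371 (lagging).

(a) P = 100.9 W  (b) Q = 65.94 VAR  (c) S = 120.5 VA  (d) PF = 0.8371 (lagging)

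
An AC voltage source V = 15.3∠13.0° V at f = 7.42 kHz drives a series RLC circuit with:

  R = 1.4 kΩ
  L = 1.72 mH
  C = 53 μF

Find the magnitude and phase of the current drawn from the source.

Step 1 — Angular frequency: ω = 2π·f = 2π·7420 = 4.662e+04 rad/s.
Step 2 — Component impedances:
  R: Z = R = 1400 Ω
  L: Z = jωL = j·4.662e+04·0.00172 = 0 + j80.19 Ω
  C: Z = 1/(jωC) = -j/(ω·C) = 0 - j0.4047 Ω
Step 3 — Series combination: Z_total = R + L + C = 1400 + j79.78 Ω = 1402∠3.3° Ω.
Step 4 — Source phasor: V = 15.3∠13.0° V = 14.91 + j3.442 V.
Step 5 — Ohm's law: I = V / Z_total = (14.91 + j3.442) / (1400 + j79.78) = 0.01075 + j0.001846 A.
Step 6 — Convert to polar: |I| = 0.01091 A, ∠I = 9.7°.

I = 0.01091∠9.7° A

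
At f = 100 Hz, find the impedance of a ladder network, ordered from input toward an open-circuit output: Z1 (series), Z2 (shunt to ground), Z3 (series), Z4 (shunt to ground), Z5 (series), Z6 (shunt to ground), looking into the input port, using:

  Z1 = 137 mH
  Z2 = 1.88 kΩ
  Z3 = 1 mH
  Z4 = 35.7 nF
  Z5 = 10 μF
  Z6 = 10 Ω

Step 1 — Angular frequency: ω = 2π·f = 2π·100 = 628.3 rad/s.
Step 2 — Component impedances:
  Z1: Z = jωL = j·628.3·0.137 = 0 + j86.08 Ω
  Z2: Z = R = 1880 Ω
  Z3: Z = jωL = j·628.3·0.001 = 0 + j0.6283 Ω
  Z4: Z = 1/(jωC) = -j/(ω·C) = 0 - j4.458e+04 Ω
  Z5: Z = 1/(jωC) = -j/(ω·C) = 0 - j159.2 Ω
  Z6: Z = R = 10 Ω
Step 3 — Ladder network (open output): work backward from the far end, alternating series and parallel combinations. Z_in = 22.85 - j69.14 Ω = 72.82∠-71.7° Ω.

Z = 22.85 - j69.14 Ω = 72.82∠-71.7° Ω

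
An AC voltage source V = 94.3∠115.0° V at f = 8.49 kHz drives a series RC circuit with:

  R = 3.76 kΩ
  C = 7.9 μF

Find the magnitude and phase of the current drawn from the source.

Step 1 — Angular frequency: ω = 2π·f = 2π·8490 = 5.334e+04 rad/s.
Step 2 — Component impedances:
  R: Z = R = 3760 Ω
  C: Z = 1/(jωC) = -j/(ω·C) = 0 - j2.373 Ω
Step 3 — Series combination: Z_total = R + C = 3760 - j2.373 Ω = 3760∠-0.0° Ω.
Step 4 — Source phasor: V = 94.3∠115.0° V = -39.85 + j85.46 V.
Step 5 — Ohm's law: I = V / Z_total = (-39.85 + j85.46) / (3760 - j2.373) = -0.01061 + j0.02272 A.
Step 6 — Convert to polar: |I| = 0.02508 A, ∠I = 115.0°.

I = 0.02508∠115.0° A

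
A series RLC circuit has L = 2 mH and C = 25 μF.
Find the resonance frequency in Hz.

Step 1 — Resonance condition Im(Z)=0 gives ω₀ = 1/√(LC).
Step 2 — ω₀ = 1/√(0.002·2.5e-05) = 4472 rad/s.
Step 3 — f₀ = ω₀/(2π) = 711.8 Hz.

f₀ = 711.8 Hz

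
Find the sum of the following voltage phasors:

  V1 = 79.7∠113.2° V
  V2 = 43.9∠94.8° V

Step 1 — Convert each phasor to rectangular form:
  V1 = 79.7·(cos(113.2°) + j·sin(113.2°)) = -31.4 + j73.26 V
  V2 = 43.9·(cos(94.8°) + j·sin(94.8°)) = -3.673 + j43.75 V
Step 2 — Sum components: V_total = -35.07 + j117 V.
Step 3 — Convert to polar: |V_total| = 122.1 V, ∠V_total = 106.7°.

V_total = 122.1∠106.7° V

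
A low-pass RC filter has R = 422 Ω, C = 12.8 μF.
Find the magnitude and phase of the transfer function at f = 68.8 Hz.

Step 1 — Angular frequency: ω = 2π·68.8 = 432.3 rad/s.
Step 2 — Transfer function: H(jω) = 1/(1 + jωRC).
Step 3 — Denominator: 1 + jωRC = 1 + j·432.3·422·1.28e-05 = 1 + j2.335.
Step 4 — H = 0.155 - j0.3619.
Step 5 — Magnitude: |H| = 0.3937 (-8.1 dB); phase: φ = -66.8°.

|H| = 0.3937 (-8.1 dB), φ = -66.8°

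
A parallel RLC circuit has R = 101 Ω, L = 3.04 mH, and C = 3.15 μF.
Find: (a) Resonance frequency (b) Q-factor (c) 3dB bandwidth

Step 1 — Resonance: ω₀ = 1/√(LC) = 1/√(0.00304·3.15e-06) = 1.022e+04 rad/s.
Step 2 — f₀ = ω₀/(2π) = 1626 Hz.
Step 3 — Parallel Q: Q = R/(ω₀L) = 101/(1.022e+04·0.00304) = 3.251.
Step 4 — Bandwidth: Δω = ω₀/Q = 3143 rad/s; BW = Δω/(2π) = 500.3 Hz.

(a) f₀ = 1626 Hz  (b) Q = 3.251  (c) BW = 500.3 Hz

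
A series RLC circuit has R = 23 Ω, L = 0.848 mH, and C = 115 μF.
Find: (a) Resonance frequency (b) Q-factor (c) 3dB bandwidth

Step 1 — Resonance: ω₀ = 1/√(LC) = 1/√(0.000848·0.000115) = 3202 rad/s.
Step 2 — f₀ = ω₀/(2π) = 509.7 Hz.
Step 3 — Series Q: Q = ω₀L/R = 3202·0.000848/23 = 0.1181.
Step 4 — Bandwidth: Δω = ω₀/Q = 2.712e+04 rad/s; BW = Δω/(2π) = 4317 Hz.

(a) f₀ = 509.7 Hz  (b) Q = 0.1181  (c) BW = 4317 Hz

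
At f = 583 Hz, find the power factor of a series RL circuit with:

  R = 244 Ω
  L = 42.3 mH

Step 1 — Angular frequency: ω = 2π·f = 2π·583 = 3663 rad/s.
Step 2 — Component impedances:
  R: Z = R = 244 Ω
  L: Z = jωL = j·3663·0.0423 = 0 + j154.9 Ω
Step 3 — Series combination: Z_total = R + L = 244 + j154.9 Ω = 289∠32.4° Ω.
Step 4 — Power factor: PF = cos(φ) = Re(Z)/|Z| = 244/289.04 = 0.8442.
Step 5 — Type: Im(Z) = 154.9 ⇒ lagging (phase φ = 32.4°).

PF = 0.8442 (lagging, φ = 32.4°)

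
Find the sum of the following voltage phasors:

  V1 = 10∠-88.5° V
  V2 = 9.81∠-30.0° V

Step 1 — Convert each phasor to rectangular form:
  V1 = 10·(cos(-88.5°) + j·sin(-88.5°)) = 0.2618 - j9.997 V
  V2 = 9.81·(cos(-30.0°) + j·sin(-30.0°)) = 8.496 - j4.905 V
Step 2 — Sum components: V_total = 8.757 - j14.9 V.
Step 3 — Convert to polar: |V_total| = 17.28 V, ∠V_total = -59.6°.

V_total = 17.28∠-59.6° V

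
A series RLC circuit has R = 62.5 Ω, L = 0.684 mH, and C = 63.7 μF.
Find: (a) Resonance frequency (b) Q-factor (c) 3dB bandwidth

Step 1 — Resonance: ω₀ = 1/√(LC) = 1/√(0.000684·6.37e-05) = 4791 rad/s.
Step 2 — f₀ = ω₀/(2π) = 762.5 Hz.
Step 3 — Series Q: Q = ω₀L/R = 4791·0.000684/62.5 = 0.05243.
Step 4 — Bandwidth: Δω = ω₀/Q = 9.137e+04 rad/s; BW = Δω/(2π) = 1.454e+04 Hz.

(a) f₀ = 762.5 Hz  (b) Q = 0.05243  (c) BW = 1.454e+04 Hz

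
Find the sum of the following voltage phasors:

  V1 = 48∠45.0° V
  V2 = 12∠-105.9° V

Step 1 — Convert each phasor to rectangular form:
  V1 = 48·(cos(45.0°) + j·sin(45.0°)) = 33.94 + j33.94 V
  V2 = 12·(cos(-105.9°) + j·sin(-105.9°)) = -3.288 - j11.54 V
Step 2 — Sum components: V_total = 30.65 + j22.4 V.
Step 3 — Convert to polar: |V_total| = 37.97 V, ∠V_total = 36.2°.

V_total = 37.97∠36.2° V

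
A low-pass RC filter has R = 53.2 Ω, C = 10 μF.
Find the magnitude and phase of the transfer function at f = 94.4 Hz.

Step 1 — Angular frequency: ω = 2π·94.4 = 593.1 rad/s.
Step 2 — Transfer function: H(jω) = 1/(1 + jωRC).
Step 3 — Denominator: 1 + jωRC = 1 + j·593.1·53.2·1e-05 = 1 + j0.3155.
Step 4 — H = 0.9094 - j0.287.
Step 5 — Magnitude: |H| = 0.9536 (-0.4 dB); phase: φ = -17.5°.

|H| = 0.9536 (-0.4 dB), φ = -17.5°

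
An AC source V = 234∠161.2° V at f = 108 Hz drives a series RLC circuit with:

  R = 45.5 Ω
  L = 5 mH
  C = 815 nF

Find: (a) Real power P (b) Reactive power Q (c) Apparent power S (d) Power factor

Step 1 — Angular frequency: ω = 2π·f = 2π·108 = 678.6 rad/s.
Step 2 — Component impedances:
  R: Z = R = 45.5 Ω
  L: Z = jωL = j·678.6·0.005 = 0 + j3.393 Ω
  C: Z = 1/(jωC) = -j/(ω·C) = 0 - j1808 Ω
Step 3 — Series combination: Z_total = R + L + C = 45.5 - j1805 Ω = 1805∠-88.6° Ω.
Step 4 — Source phasor: V = 234∠161.2° V = -221.5 + j75.41 V.
Step 5 — Current: I = V / Z = -0.04485 - j0.1216 A = 0.1296∠-110.2° A.
Step 6 — Complex power: S = V·I* = 0.7644 - j30.32 VA.
Step 7 — Real power: P = Re(S) = 0.7644 W.
Step 8 — Reactive power: Q = Im(S) = -30.32 VAR.
Step 9 — Apparent power: |S| = 30.33 VA.
Step 10 — Power factor: PF = P/|S| = 0.0252 (leading).

(a) P = 0.7644 W  (b) Q = -30.32 VAR  (c) S = 30.33 VA  (d) PF = 0.0252 (leading)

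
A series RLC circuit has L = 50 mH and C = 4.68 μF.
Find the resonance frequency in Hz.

Step 1 — Resonance condition Im(Z)=0 gives ω₀ = 1/√(LC).
Step 2 — ω₀ = 1/√(0.05·4.68e-06) = 2067 rad/s.
Step 3 — f₀ = ω₀/(2π) = 329 Hz.

f₀ = 329 Hz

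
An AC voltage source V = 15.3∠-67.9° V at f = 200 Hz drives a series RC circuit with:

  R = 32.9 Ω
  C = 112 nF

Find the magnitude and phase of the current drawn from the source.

Step 1 — Angular frequency: ω = 2π·f = 2π·200 = 1257 rad/s.
Step 2 — Component impedances:
  R: Z = R = 32.9 Ω
  C: Z = 1/(jωC) = -j/(ω·C) = 0 - j7105 Ω
Step 3 — Series combination: Z_total = R + C = 32.9 - j7105 Ω = 7105∠-89.7° Ω.
Step 4 — Source phasor: V = 15.3∠-67.9° V = 5.756 - j14.18 V.
Step 5 — Ohm's law: I = V / Z_total = (5.756 - j14.18) / (32.9 - j7105) = 0.001999 + j0.0008009 A.
Step 6 — Convert to polar: |I| = 0.002153 A, ∠I = 21.8°.

I = 0.002153∠21.8° A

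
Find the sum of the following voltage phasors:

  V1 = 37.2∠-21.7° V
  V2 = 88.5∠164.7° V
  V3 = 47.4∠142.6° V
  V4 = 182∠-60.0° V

Step 1 — Convert each phasor to rectangular form:
  V1 = 37.2·(cos(-21.7°) + j·sin(-21.7°)) = 34.56 - j13.75 V
  V2 = 88.5·(cos(164.7°) + j·sin(164.7°)) = -85.36 + j23.35 V
  V3 = 47.4·(cos(142.6°) + j·sin(142.6°)) = -37.66 + j28.79 V
  V4 = 182·(cos(-60.0°) + j·sin(-60.0°)) = 91 - j157.6 V
Step 2 — Sum components: V_total = 2.545 - j119.2 V.
Step 3 — Convert to polar: |V_total| = 119.3 V, ∠V_total = -88.8°.

V_total = 119.3∠-88.8° V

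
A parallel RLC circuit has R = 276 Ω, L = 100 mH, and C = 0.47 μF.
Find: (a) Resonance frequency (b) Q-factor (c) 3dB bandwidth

Step 1 — Resonance: ω₀ = 1/√(LC) = 1/√(0.1·4.7e-07) = 4613 rad/s.
Step 2 — f₀ = ω₀/(2π) = 734.1 Hz.
Step 3 — Parallel Q: Q = R/(ω₀L) = 276/(4613·0.1) = 0.5984.
Step 4 — Bandwidth: Δω = ω₀/Q = 7709 rad/s; BW = Δω/(2π) = 1227 Hz.

(a) f₀ = 734.1 Hz  (b) Q = 0.5984  (c) BW = 1227 Hz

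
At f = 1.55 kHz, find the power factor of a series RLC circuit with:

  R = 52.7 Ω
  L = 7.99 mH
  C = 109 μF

Step 1 — Angular frequency: ω = 2π·f = 2π·1550 = 9739 rad/s.
Step 2 — Component impedances:
  R: Z = R = 52.7 Ω
  L: Z = jωL = j·9739·0.00799 = 0 + j77.81 Ω
  C: Z = 1/(jωC) = -j/(ω·C) = 0 - j0.942 Ω
Step 3 — Series combination: Z_total = R + L + C = 52.7 + j76.87 Ω = 93.2∠55.6° Ω.
Step 4 — Power factor: PF = cos(φ) = Re(Z)/|Z| = 52.7/93.202 = 0.5654.
Step 5 — Type: Im(Z) = 76.87 ⇒ lagging (phase φ = 55.6°).

PF = 0.5654 (lagging, φ = 55.6°)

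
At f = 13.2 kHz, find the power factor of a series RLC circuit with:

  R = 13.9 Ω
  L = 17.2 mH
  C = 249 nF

Step 1 — Angular frequency: ω = 2π·f = 2π·1.32e+04 = 8.294e+04 rad/s.
Step 2 — Component impedances:
  R: Z = R = 13.9 Ω
  L: Z = jωL = j·8.294e+04·0.0172 = 0 + j1427 Ω
  C: Z = 1/(jωC) = -j/(ω·C) = 0 - j48.42 Ω
Step 3 — Series combination: Z_total = R + L + C = 13.9 + j1378 Ω = 1378∠89.4° Ω.
Step 4 — Power factor: PF = cos(φ) = Re(Z)/|Z| = 13.9/1378 = 0.01009.
Step 5 — Type: Im(Z) = 1378 ⇒ lagging (phase φ = 89.4°).

PF = 0.01009 (lagging, φ = 89.4°)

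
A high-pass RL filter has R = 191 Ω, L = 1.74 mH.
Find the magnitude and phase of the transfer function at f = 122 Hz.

Step 1 — Angular frequency: ω = 2π·122 = 766.5 rad/s.
Step 2 — Transfer function: H(jω) = jωL/(R + jωL).
Step 3 — Numerator jωL = j·1.334; denominator R + jωL = 191 + j1.334.
Step 4 — H = 4.876e-05 + j0.006983.
Step 5 — Magnitude: |H| = 0.006983 (-43.1 dB); phase: φ = 89.6°.

|H| = 0.006983 (-43.1 dB), φ = 89.6°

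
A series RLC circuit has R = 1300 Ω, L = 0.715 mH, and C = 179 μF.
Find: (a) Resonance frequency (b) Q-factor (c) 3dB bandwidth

Step 1 — Resonance: ω₀ = 1/√(LC) = 1/√(0.000715·0.000179) = 2795 rad/s.
Step 2 — f₀ = ω₀/(2π) = 444.9 Hz.
Step 3 — Series Q: Q = ω₀L/R = 2795·0.000715/1300 = 0.001537.
Step 4 — Bandwidth: Δω = ω₀/Q = 1.818e+06 rad/s; BW = Δω/(2π) = 2.894e+05 Hz.

(a) f₀ = 444.9 Hz  (b) Q = 0.001537  (c) BW = 2.894e+05 Hz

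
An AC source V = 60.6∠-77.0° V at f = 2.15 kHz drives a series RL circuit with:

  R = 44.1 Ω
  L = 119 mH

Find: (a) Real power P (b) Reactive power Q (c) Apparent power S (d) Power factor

Step 1 — Angular frequency: ω = 2π·f = 2π·2150 = 1.351e+04 rad/s.
Step 2 — Component impedances:
  R: Z = R = 44.1 Ω
  L: Z = jωL = j·1.351e+04·0.119 = 0 + j1608 Ω
Step 3 — Series combination: Z_total = R + L = 44.1 + j1608 Ω = 1608∠88.4° Ω.
Step 4 — Source phasor: V = 60.6∠-77.0° V = 13.63 - j59.05 V.
Step 5 — Current: I = V / Z = -0.03647 - j0.00948 A = 0.03768∠-165.4° A.
Step 6 — Complex power: S = V·I* = 0.06262 + j2.283 VA.
Step 7 — Real power: P = Re(S) = 0.06262 W.
Step 8 — Reactive power: Q = Im(S) = 2.283 VAR.
Step 9 — Apparent power: |S| = 2.284 VA.
Step 10 — Power factor: PF = P/|S| = 0.02742 (lagging).

(a) P = 0.06262 W  (b) Q = 2.283 VAR  (c) S = 2.284 VA  (d) PF = 0.02742 (lagging)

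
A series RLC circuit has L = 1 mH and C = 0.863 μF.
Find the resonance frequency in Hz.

Step 1 — Resonance condition Im(Z)=0 gives ω₀ = 1/√(LC).
Step 2 — ω₀ = 1/√(0.001·8.63e-07) = 3.404e+04 rad/s.
Step 3 — f₀ = ω₀/(2π) = 5418 Hz.

f₀ = 5418 Hz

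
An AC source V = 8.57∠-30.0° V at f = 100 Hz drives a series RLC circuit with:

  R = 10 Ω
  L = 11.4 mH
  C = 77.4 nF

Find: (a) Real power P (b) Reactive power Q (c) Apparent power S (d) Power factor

Step 1 — Angular frequency: ω = 2π·f = 2π·100 = 628.3 rad/s.
Step 2 — Component impedances:
  R: Z = R = 10 Ω
  L: Z = jωL = j·628.3·0.0114 = 0 + j7.163 Ω
  C: Z = 1/(jωC) = -j/(ω·C) = 0 - j2.056e+04 Ω
Step 3 — Series combination: Z_total = R + L + C = 10 - j2.056e+04 Ω = 2.056e+04∠-90.0° Ω.
Step 4 — Source phasor: V = 8.57∠-30.0° V = 7.422 - j4.285 V.
Step 5 — Current: I = V / Z = 0.0002086 + j0.000361 A = 0.0004169∠60.0° A.
Step 6 — Complex power: S = V·I* = 1.738e-06 - j0.003573 VA.
Step 7 — Real power: P = Re(S) = 1.738e-06 W.
Step 8 — Reactive power: Q = Im(S) = -0.003573 VAR.
Step 9 — Apparent power: |S| = 0.003573 VA.
Step 10 — Power factor: PF = P/|S| = 0.0004865 (leading).

(a) P = 1.738e-06 W  (b) Q = -0.003573 VAR  (c) S = 0.003573 VA  (d) PF = 0.0004865 (leading)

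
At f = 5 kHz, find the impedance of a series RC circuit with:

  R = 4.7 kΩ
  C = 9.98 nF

Step 1 — Angular frequency: ω = 2π·f = 2π·5000 = 3.142e+04 rad/s.
Step 2 — Component impedances:
  R: Z = R = 4700 Ω
  C: Z = 1/(jωC) = -j/(ω·C) = 0 - j3189 Ω
Step 3 — Series combination: Z_total = R + C = 4700 - j3189 Ω = 5680∠-34.2° Ω.

Z = 4700 - j3189 Ω = 5680∠-34.2° Ω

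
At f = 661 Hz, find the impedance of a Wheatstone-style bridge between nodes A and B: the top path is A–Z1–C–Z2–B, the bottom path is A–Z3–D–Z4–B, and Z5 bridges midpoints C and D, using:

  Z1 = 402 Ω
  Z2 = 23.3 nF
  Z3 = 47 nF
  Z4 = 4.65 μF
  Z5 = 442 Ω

Step 1 — Angular frequency: ω = 2π·f = 2π·661 = 4153 rad/s.
Step 2 — Component impedances:
  Z1: Z = R = 402 Ω
  Z2: Z = 1/(jωC) = -j/(ω·C) = 0 - j1.033e+04 Ω
  Z3: Z = 1/(jωC) = -j/(ω·C) = 0 - j5123 Ω
  Z4: Z = 1/(jωC) = -j/(ω·C) = 0 - j51.78 Ω
  Z5: Z = R = 442 Ω
Step 3 — Bridge requires nodal analysis (the Z5 bridge couples midpoints C and D, so the two paths cannot be reduced to a simple series/parallel combination). Setting node B to ground and injecting 1 A at node A, the 3-node admittance system at A, C, D solves to V_A = Z_AB = 810.9 - j203 Ω = 835.9∠-14.1° Ω.

Z = 810.9 - j203 Ω = 835.9∠-14.1° Ω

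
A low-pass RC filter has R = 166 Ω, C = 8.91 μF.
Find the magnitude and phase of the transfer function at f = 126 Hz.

Step 1 — Angular frequency: ω = 2π·126 = 791.7 rad/s.
Step 2 — Transfer function: H(jω) = 1/(1 + jωRC).
Step 3 — Denominator: 1 + jωRC = 1 + j·791.7·166·8.91e-06 = 1 + j1.171.
Step 4 — H = 0.4217 - j0.4938.
Step 5 — Magnitude: |H| = 0.6494 (-3.7 dB); phase: φ = -49.5°.

|H| = 0.6494 (-3.7 dB), φ = -49.5°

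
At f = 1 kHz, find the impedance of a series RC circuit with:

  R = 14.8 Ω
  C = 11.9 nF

Step 1 — Angular frequency: ω = 2π·f = 2π·1000 = 6283 rad/s.
Step 2 — Component impedances:
  R: Z = R = 14.8 Ω
  C: Z = 1/(jωC) = -j/(ω·C) = 0 - j1.337e+04 Ω
Step 3 — Series combination: Z_total = R + C = 14.8 - j1.337e+04 Ω = 1.337e+04∠-89.9° Ω.

Z = 14.8 - j1.337e+04 Ω = 1.337e+04∠-89.9° Ω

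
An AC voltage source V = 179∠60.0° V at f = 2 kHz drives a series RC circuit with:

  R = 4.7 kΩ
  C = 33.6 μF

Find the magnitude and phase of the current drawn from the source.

Step 1 — Angular frequency: ω = 2π·f = 2π·2000 = 1.257e+04 rad/s.
Step 2 — Component impedances:
  R: Z = R = 4700 Ω
  C: Z = 1/(jωC) = -j/(ω·C) = 0 - j2.368 Ω
Step 3 — Series combination: Z_total = R + C = 4700 - j2.368 Ω = 4700∠-0.0° Ω.
Step 4 — Source phasor: V = 179∠60.0° V = 89.5 + j155 V.
Step 5 — Ohm's law: I = V / Z_total = (89.5 + j155) / (4700 - j2.368) = 0.01903 + j0.03299 A.
Step 6 — Convert to polar: |I| = 0.03809 A, ∠I = 60.0°.

I = 0.03809∠60.0° A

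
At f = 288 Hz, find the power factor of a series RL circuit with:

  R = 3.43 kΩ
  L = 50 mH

Step 1 — Angular frequency: ω = 2π·f = 2π·288 = 1810 rad/s.
Step 2 — Component impedances:
  R: Z = R = 3430 Ω
  L: Z = jωL = j·1810·0.05 = 0 + j90.48 Ω
Step 3 — Series combination: Z_total = R + L = 3430 + j90.48 Ω = 3431∠1.5° Ω.
Step 4 — Power factor: PF = cos(φ) = Re(Z)/|Z| = 3430/3431 = 0.9997.
Step 5 — Type: Im(Z) = 90.48 ⇒ lagging (phase φ = 1.5°).

PF = 0.9997 (lagging, φ = 1.5°)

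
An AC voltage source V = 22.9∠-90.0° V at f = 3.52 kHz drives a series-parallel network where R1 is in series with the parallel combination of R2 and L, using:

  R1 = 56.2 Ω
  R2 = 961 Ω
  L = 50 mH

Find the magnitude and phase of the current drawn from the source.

Step 1 — Angular frequency: ω = 2π·f = 2π·3520 = 2.212e+04 rad/s.
Step 2 — Component impedances:
  R1: Z = R = 56.2 Ω
  R2: Z = R = 961 Ω
  L: Z = jωL = j·2.212e+04·0.05 = 0 + j1106 Ω
Step 3 — Parallel branch: R2 || L = 1/(1/R2 + 1/L) = 547.5 + j475.8 Ω.
Step 4 — Series with R1: Z_total = R1 + (R2 || L) = 603.7 + j475.8 Ω = 768.7∠38.2° Ω.
Step 5 — Source phasor: V = 22.9∠-90.0° V = 0 - j22.9 V.
Step 6 — Ohm's law: I = V / Z_total = (0 - j22.9) / (603.7 + j475.8) = -0.01844 - j0.0234 A.
Step 7 — Convert to polar: |I| = 0.02979 A, ∠I = -128.2°.

I = 0.02979∠-128.2° A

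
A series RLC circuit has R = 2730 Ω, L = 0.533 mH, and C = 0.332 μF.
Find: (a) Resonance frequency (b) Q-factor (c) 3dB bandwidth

Step 1 — Resonance condition Im(Z)=0 gives ω₀ = 1/√(LC).
Step 2 — ω₀ = 1/√(0.000533·3.32e-07) = 7.517e+04 rad/s.
Step 3 — f₀ = ω₀/(2π) = 1.196e+04 Hz.
Step 4 — Series Q: Q = ω₀L/R = 7.517e+04·0.000533/2730 = 0.01468.
Step 5 — 3dB bandwidth: Δω = ω₀/Q = 5.122e+06 rad/s; BW = Δω/(2π) = 8.152e+05 Hz.

(a) f₀ = 1.196e+04 Hz  (b) Q = 0.01468  (c) BW = 8.152e+05 Hz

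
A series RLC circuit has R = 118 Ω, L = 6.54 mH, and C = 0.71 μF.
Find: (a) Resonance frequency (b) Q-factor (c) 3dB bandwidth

Step 1 — Resonance condition Im(Z)=0 gives ω₀ = 1/√(LC).
Step 2 — ω₀ = 1/√(0.00654·7.1e-07) = 1.468e+04 rad/s.
Step 3 — f₀ = ω₀/(2π) = 2336 Hz.
Step 4 — Series Q: Q = ω₀L/R = 1.468e+04·0.00654/118 = 0.8134.
Step 5 — 3dB bandwidth: Δω = ω₀/Q = 1.804e+04 rad/s; BW = Δω/(2π) = 2872 Hz.

(a) f₀ = 2336 Hz  (b) Q = 0.8134  (c) BW = 2872 Hz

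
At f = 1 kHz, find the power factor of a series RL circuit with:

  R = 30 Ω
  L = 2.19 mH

Step 1 — Angular frequency: ω = 2π·f = 2π·1000 = 6283 rad/s.
Step 2 — Component impedances:
  R: Z = R = 30 Ω
  L: Z = jωL = j·6283·0.00219 = 0 + j13.76 Ω
Step 3 — Series combination: Z_total = R + L = 30 + j13.76 Ω = 33.01∠24.6° Ω.
Step 4 — Power factor: PF = cos(φ) = Re(Z)/|Z| = 30/33.0052 = 0.9089.
Step 5 — Type: Im(Z) = 13.76 ⇒ lagging (phase φ = 24.6°).

PF = 0.9089 (lagging, φ = 24.6°)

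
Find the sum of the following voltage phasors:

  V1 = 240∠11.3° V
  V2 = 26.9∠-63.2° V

Step 1 — Convert each phasor to rectangular form:
  V1 = 240·(cos(11.3°) + j·sin(11.3°)) = 235.3 + j47.03 V
  V2 = 26.9·(cos(-63.2°) + j·sin(-63.2°)) = 12.13 - j24.01 V
Step 2 — Sum components: V_total = 247.5 + j23.02 V.
Step 3 — Convert to polar: |V_total| = 248.5 V, ∠V_total = 5.3°.

V_total = 248.5∠5.3° V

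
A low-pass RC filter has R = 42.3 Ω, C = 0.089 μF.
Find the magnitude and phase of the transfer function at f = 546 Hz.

Step 1 — Angular frequency: ω = 2π·546 = 3431 rad/s.
Step 2 — Transfer function: H(jω) = 1/(1 + jωRC).
Step 3 — Denominator: 1 + jωRC = 1 + j·3431·42.3·8.9e-08 = 1 + j0.01292.
Step 4 — H = 0.9998 - j0.01291.
Step 5 — Magnitude: |H| = 0.9999 (-0.0 dB); phase: φ = -0.7°.

|H| = 0.9999 (-0.0 dB), φ = -0.7°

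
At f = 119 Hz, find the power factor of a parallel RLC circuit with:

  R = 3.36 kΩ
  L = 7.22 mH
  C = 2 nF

Step 1 — Angular frequency: ω = 2π·f = 2π·119 = 747.7 rad/s.
Step 2 — Component impedances:
  R: Z = R = 3360 Ω
  L: Z = jωL = j·747.7·0.00722 = 0 + j5.398 Ω
  C: Z = 1/(jωC) = -j/(ω·C) = 0 - j6.687e+05 Ω
Step 3 — Parallel combination: 1/Z_total = 1/R + 1/L + 1/C; Z_total = 0.008674 + j5.398 Ω = 5.398∠89.9° Ω.
Step 4 — Power factor: PF = cos(φ) = Re(Z)/|Z| = 0.008674/5.398 = 0.001607.
Step 5 — Type: Im(Z) = 5.398 ⇒ lagging (phase φ = 89.9°).

PF = 0.001607 (lagging, φ = 89.9°)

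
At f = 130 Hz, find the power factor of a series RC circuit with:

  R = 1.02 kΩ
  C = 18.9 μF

Step 1 — Angular frequency: ω = 2π·f = 2π·130 = 816.8 rad/s.
Step 2 — Component impedances:
  R: Z = R = 1020 Ω
  C: Z = 1/(jωC) = -j/(ω·C) = 0 - j64.78 Ω
Step 3 — Series combination: Z_total = R + C = 1020 - j64.78 Ω = 1022∠-3.6° Ω.
Step 4 — Power factor: PF = cos(φ) = Re(Z)/|Z| = 1020/1022 = 0.998.
Step 5 — Type: Im(Z) = -64.78 ⇒ leading (phase φ = -3.6°).

PF = 0.998 (leading, φ = -3.6°)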